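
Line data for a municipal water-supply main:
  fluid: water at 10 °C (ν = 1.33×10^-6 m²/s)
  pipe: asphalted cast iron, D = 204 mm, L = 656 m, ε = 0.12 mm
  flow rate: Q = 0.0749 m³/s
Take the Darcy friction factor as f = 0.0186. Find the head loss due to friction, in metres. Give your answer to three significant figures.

V = 4Q/(πD²) = 4·0.0749/(π·0.204²) = 2.292 m/s
h_f = f(L/D)V²/(2g) = 0.01860·(656/0.204)·2.292²/(2·9.81) = 16.01 m

h_f ≈ 16.0 m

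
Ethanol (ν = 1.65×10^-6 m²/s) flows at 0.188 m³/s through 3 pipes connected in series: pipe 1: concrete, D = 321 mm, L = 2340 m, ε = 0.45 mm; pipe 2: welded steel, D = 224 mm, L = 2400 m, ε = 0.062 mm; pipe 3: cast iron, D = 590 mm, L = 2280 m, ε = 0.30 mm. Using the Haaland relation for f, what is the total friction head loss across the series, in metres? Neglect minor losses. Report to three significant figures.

Pipe 1: V = 2.323 m/s, Re = 4.52×10^5, ε/D = 0.00140, f = 0.02185, h_1 = f(L/D)V²/2g = 43.82 m
Pipe 2: V = 4.771 m/s, Re = 6.48×10^5, ε/D = 2.77×10^-4, f = 0.01571, h_2 = f(L/D)V²/2g = 195.3 m
Pipe 3: V = 0.6876 m/s, Re = 2.46×10^5, ε/D = 5.08×10^-4, f = 0.01838, h_3 = f(L/D)V²/2g = 1.711 m
Series → Q common, losses add: H = Σh = 240.8 m

H ≈ 241 m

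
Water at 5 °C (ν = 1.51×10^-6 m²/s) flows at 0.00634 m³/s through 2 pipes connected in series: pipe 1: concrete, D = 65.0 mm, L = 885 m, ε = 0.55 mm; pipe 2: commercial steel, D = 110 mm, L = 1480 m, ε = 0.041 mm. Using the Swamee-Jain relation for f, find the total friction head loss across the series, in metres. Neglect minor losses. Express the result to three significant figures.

H ≈ 100 m

Pipe 1: V = 1.911 m/s, Re = 8.22×10^4, ε/D = 0.00846, f = 0.03694, h_1 = f(L/D)V²/2g = 93.58 m
Pipe 2: V = 0.6671 m/s, Re = 4.86×10^4, ε/D = 3.73×10^-4, f = 0.02230, h_2 = f(L/D)V²/2g = 6.805 m
Series → Q common, losses add: H = Σh = 100.4 m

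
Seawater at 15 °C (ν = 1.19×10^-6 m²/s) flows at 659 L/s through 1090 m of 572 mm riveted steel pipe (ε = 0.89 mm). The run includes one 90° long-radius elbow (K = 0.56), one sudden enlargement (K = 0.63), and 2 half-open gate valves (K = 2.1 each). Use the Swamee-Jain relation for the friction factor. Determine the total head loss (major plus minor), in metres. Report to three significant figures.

H_L ≈ 16.0 m

V = 4Q/(πD²) = 2.565 m/s; V²/2g = 0.3352 m
Re = 1.23×10^6, ε/D = 0.00156 → f = 0.02218 (Swamee-Jain)
Major: h_f = f(L/D)·V²/2g = 0.02218·1906·0.3352 = 14.17 m
Minor: ΣK = 5.39; h_m = ΣK·V²/2g = 1.807 m
Total H_L = 14.17 + 1.807 = 15.98 m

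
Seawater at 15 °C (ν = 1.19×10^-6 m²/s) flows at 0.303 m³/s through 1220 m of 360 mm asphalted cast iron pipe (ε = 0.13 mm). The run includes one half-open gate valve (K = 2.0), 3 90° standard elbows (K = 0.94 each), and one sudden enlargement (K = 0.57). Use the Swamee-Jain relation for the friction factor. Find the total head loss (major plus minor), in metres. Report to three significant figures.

H_L ≈ 27.4 m

V = 4Q/(πD²) = 2.977 m/s; V²/2g = 0.4516 m
Re = 9.01×10^5, ε/D = 3.61×10^-4 → f = 0.01634 (Swamee-Jain)
Major: h_f = f(L/D)·V²/2g = 0.01634·3389·0.4516 = 25.01 m
Minor: ΣK = 5.39; h_m = ΣK·V²/2g = 2.434 m
Total H_L = 25.01 + 2.434 = 27.45 m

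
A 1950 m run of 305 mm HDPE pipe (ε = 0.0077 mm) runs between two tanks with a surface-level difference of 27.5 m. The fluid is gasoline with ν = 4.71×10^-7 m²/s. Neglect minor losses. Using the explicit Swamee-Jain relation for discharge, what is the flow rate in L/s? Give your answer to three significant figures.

Q ≈ 199 L/s

Swamee-Jain (Type II): Q = -0.965·√(gD⁵h_f/L)·ln[ε/(3.7D) + √(3.17ν²L/(gD³h_f))]
√(gD⁵h_f/L) = √(9.81·0.305⁵·27.5/1950) = 0.01911
ε/(3.7D) = 6.82×10^-6; √(3.17ν²L/(gD³h_f)) = 1.34×10^-5
Q = -0.965·0.01911·ln(2.021×10^-5) = 0.1993 m³/s
Check: V = 2.73 m/s, Re = 1.77×10^6, f = 0.01138, h_f = 27.6 m ≈ 27.5 m ✓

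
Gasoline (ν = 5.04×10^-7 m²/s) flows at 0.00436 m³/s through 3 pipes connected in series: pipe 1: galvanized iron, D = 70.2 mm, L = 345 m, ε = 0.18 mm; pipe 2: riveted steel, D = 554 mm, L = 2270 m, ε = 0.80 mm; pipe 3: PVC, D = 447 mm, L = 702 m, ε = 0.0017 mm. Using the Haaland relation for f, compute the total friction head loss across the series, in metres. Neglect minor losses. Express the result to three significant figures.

H ≈ 8.25 m

Pipe 1: V = 1.126 m/s, Re = 1.57×10^5, ε/D = 0.00256, f = 0.02594, h_1 = f(L/D)V²/2g = 8.245 m
Pipe 2: V = 0.01809 m/s, Re = 1.99×10^4, ε/D = 0.00144, f = 0.02850, h_2 = f(L/D)V²/2g = 0.001947 m
Pipe 3: V = 0.02778 m/s, Re = 2.46×10^4, ε/D = 3.80×10^-6, f = 0.02446, h_3 = f(L/D)V²/2g = 0.001511 m
Series → Q common, losses add: H = Σh = 8.249 m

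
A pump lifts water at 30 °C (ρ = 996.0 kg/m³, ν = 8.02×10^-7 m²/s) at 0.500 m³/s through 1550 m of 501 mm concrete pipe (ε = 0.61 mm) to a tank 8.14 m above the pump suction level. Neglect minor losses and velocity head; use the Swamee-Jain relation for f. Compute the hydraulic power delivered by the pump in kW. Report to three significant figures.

V = 4Q/(πD²) = 2.536 m/s; Re = 1.58×10^6; ε/D = 0.00122; f = 0.02084
h_f = f(L/D)V²/2g = 21.14 m
Total head H = z + h_f = 8.14 + 21.14 = 29.28 m
P_hyd = ρgQH = 996.0·9.81·0.500·29.28 = 143.1 kW

P_hyd ≈ 143 kW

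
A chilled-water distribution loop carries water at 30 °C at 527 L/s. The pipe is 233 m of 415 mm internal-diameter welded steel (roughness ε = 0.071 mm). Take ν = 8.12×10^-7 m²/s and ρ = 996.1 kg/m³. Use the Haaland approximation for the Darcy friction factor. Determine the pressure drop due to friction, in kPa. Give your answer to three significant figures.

V = 4Q/(πD²) = 4·0.527/(π·0.415²) = 3.896 m/s
Re = VD/ν = 3.896·0.415/8.12×10^-7 = 1.99×10^6 → turbulent
ε/D = 0.071/415 = 1.71×10^-4
Haaland: f = 0.01383
h_f = f(L/D)V²/(2g) = 0.01383·(233/0.415)·3.896²/(2·9.81) = 6.008 m
Δp = ρg·h_f = 996.1·9.81·6.008 = 58.71 kPa

Δp ≈ 58.7 kPa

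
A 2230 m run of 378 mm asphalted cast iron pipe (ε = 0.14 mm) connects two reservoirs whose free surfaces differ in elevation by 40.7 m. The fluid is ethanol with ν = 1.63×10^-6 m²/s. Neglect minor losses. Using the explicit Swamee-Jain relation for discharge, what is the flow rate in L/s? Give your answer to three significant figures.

Swamee-Jain (Type II): Q = -0.965·√(gD⁵h_f/L)·ln[ε/(3.7D) + √(3.17ν²L/(gD³h_f))]
√(gD⁵h_f/L) = √(9.81·0.378⁵·40.7/2230) = 0.03717
ε/(3.7D) = 1.00×10^-4; √(3.17ν²L/(gD³h_f)) = 2.95×10^-5
Q = -0.965·0.03717·ln(1.296×10^-4) = 0.3211 m³/s
Check: V = 2.86 m/s, Re = 6.63×10^5, f = 0.01664, h_f = 41.0 m ≈ 40.7 m ✓

Q ≈ 321 L/s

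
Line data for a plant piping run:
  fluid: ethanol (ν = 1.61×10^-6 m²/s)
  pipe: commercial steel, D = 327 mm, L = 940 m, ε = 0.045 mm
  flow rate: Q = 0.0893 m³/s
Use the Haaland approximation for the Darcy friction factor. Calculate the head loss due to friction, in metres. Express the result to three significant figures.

h_f ≈ 2.69 m

V = 4Q/(πD²) = 4·0.0893/(π·0.327²) = 1.063 m/s
Re = VD/ν = 1.063·0.327/1.61×10^-6 = 2.16×10^5 → turbulent
ε/D = 0.045/327 = 1.38×10^-4
Haaland: f = 0.01627
h_f = f(L/D)V²/(2g) = 0.01627·(940/0.327)·1.063²/(2·9.81) = 2.695 m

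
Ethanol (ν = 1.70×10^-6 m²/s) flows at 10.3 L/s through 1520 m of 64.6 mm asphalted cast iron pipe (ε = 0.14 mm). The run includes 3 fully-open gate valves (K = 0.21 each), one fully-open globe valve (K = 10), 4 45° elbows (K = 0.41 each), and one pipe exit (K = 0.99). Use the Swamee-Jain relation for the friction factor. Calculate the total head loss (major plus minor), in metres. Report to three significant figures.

V = 4Q/(πD²) = 3.143 m/s; V²/2g = 0.5033 m
Re = 1.19×10^5, ε/D = 0.00217 → f = 0.02551 (Swamee-Jain)
Major: h_f = f(L/D)·V²/2g = 0.02551·23529·0.5033 = 302.1 m
Minor: ΣK = 13.3; h_m = ΣK·V²/2g = 6.674 m
Total H_L = 302.1 + 6.674 = 308.8 m

H_L ≈ 309 m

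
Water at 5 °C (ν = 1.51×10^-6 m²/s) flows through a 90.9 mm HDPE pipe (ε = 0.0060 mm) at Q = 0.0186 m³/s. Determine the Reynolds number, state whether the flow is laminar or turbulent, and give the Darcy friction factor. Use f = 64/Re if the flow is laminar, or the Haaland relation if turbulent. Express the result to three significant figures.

V = 4Q/(πD²) = 2.866 m/s
Re = VD/ν = 2.866·0.0909/1.51×10^-6 = 1.73×10^5
Re > 4000 → turbulent; ε/D = 6.60×10^-5
Haaland: f = 0.01636

Re ≈ 1.73×10^5; turbulent; f ≈ 0.0164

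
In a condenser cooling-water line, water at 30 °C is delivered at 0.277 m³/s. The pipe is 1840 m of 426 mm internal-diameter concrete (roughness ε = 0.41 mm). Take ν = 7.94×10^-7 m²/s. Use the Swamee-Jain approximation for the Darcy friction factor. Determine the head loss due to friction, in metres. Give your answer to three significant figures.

h_f ≈ 16.5 m

V = 4Q/(πD²) = 4·0.277/(π·0.426²) = 1.943 m/s
Re = VD/ν = 1.943·0.426/7.94×10^-7 = 1.04×10^6 → turbulent
ε/D = 0.41/426 = 9.62×10^-4
Swamee-Jain: f = 0.01984
h_f = f(L/D)V²/(2g) = 0.01984·(1840/0.426)·1.943²/(2·9.81) = 16.50 m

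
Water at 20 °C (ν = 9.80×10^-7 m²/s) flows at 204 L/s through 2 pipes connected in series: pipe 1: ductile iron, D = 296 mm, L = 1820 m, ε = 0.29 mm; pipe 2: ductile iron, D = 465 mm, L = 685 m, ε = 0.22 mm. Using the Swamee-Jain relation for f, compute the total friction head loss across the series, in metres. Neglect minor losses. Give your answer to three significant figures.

H ≈ 56.9 m

Pipe 1: V = 2.965 m/s, Re = 8.95×10^5, ε/D = 9.80×10^-4, f = 0.01998, h_1 = f(L/D)V²/2g = 55.02 m
Pipe 2: V = 1.201 m/s, Re = 5.70×10^5, ε/D = 4.73×10^-4, f = 0.01749, h_2 = f(L/D)V²/2g = 1.895 m
Series → Q common, losses add: H = Σh = 56.92 m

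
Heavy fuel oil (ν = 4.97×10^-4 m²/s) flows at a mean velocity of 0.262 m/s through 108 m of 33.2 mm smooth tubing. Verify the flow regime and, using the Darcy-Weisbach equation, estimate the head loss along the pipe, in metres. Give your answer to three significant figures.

h_f ≈ 41.6 m

Re = VD/ν = 0.262·0.03320/4.97×10^-4 = 17.5 → laminar (Re < 2300)
f = 64/Re = 3.657
h_f = f(L/D)V²/(2g) = 3.657·(108/0.03320)·0.262²/(2·9.81) = 41.62 m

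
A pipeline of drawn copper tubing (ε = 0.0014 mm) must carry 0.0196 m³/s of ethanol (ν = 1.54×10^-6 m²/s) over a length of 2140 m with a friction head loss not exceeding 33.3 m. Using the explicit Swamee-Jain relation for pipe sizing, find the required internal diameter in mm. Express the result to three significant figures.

D ≈ 130 mm

Swamee-Jain (Type III): D = 0.66·[ε^1.25·(LQ²/(gh_f))^4.75 + ν·Q^9.4·(L/(gh_f))^5.2]^0.04
LQ²/(gh_f) = 0.002517; L/(gh_f) = 6.551
Term 1 = ε^1.25·(…)^4.75 = 2.17×10^-20; Term 2 = ν·Q^9.4·(…)^5.2 = 2.40×10^-18
D = 0.66·(2.17×10^-20 + 2.40×10^-18)^0.04 = 0.1303 m = 130 mm
Check: V = 1.47 m/s, Re = 1.24×10^5, f = 0.01715, h_f = 31.0 m ≈ 33.3 m ✓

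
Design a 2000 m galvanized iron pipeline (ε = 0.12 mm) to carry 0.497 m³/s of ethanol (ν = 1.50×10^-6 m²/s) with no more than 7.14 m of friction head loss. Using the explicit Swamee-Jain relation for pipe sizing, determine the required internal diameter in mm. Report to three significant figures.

Swamee-Jain (Type III): D = 0.66·[ε^1.25·(LQ²/(gh_f))^4.75 + ν·Q^9.4·(L/(gh_f))^5.2]^0.04
LQ²/(gh_f) = 7.053; L/(gh_f) = 28.55
Term 1 = ε^1.25·(…)^4.75 = 0.135; Term 2 = ν·Q^9.4·(…)^5.2 = 0.0779
D = 0.66·(0.135 + 0.0779)^0.04 = 0.6203 m = 620 mm
Check: V = 1.64 m/s, Re = 6.80×10^5, f = 0.01507, h_f = 6.70 m ≈ 7.14 m ✓

D ≈ 620 mm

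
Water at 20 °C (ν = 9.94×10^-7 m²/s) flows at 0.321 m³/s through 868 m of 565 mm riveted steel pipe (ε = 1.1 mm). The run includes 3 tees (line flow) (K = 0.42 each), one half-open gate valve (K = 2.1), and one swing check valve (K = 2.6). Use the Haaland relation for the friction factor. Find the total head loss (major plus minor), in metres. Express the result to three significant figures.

H_L ≈ 3.52 m

V = 4Q/(πD²) = 1.280 m/s; V²/2g = 0.08355 m
Re = 7.28×10^5, ε/D = 0.00195 → f = 0.02353 (Haaland)
Major: h_f = f(L/D)·V²/2g = 0.02353·1536·0.08355 = 3.020 m
Minor: ΣK = 5.96; h_m = ΣK·V²/2g = 0.4979 m
Total H_L = 3.020 + 0.4979 = 3.518 m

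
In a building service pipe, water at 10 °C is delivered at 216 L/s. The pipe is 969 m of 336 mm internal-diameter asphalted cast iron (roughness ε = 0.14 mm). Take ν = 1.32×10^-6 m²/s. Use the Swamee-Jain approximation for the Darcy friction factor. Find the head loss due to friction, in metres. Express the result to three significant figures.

h_f ≈ 14.9 m

V = 4Q/(πD²) = 4·0.216/(π·0.336²) = 2.436 m/s
Re = VD/ν = 2.436·0.336/1.32×10^-6 = 6.20×10^5 → turbulent
ε/D = 0.14/336 = 4.17×10^-4
Swamee-Jain: f = 0.01704
h_f = f(L/D)V²/(2g) = 0.01704·(969/0.336)·2.436²/(2·9.81) = 14.86 m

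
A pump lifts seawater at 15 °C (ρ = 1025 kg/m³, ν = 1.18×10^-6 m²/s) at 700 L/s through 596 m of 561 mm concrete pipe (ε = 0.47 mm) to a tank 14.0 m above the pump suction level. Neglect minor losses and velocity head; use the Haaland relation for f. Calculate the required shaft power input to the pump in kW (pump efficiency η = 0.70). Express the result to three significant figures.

P_shaft ≈ 224 kW

V = 4Q/(πD²) = 2.832 m/s; Re = 1.35×10^6; ε/D = 8.38×10^-4; f = 0.01908
h_f = f(L/D)V²/2g = 8.286 m
Total head H = z + h_f = 14.0 + 8.286 = 22.29 m
P_hyd = ρgQH = 1025·9.81·0.700·22.29 = 156.9 kW
P_shaft = P_hyd/η = 156.9/0.70 = 224.1 kW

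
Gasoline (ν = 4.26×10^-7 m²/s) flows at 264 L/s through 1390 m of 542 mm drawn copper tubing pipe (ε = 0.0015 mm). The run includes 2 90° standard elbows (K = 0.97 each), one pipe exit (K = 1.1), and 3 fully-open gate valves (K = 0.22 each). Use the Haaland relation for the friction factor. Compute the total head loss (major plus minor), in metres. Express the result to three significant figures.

V = 4Q/(πD²) = 1.144 m/s; V²/2g = 0.06673 m
Re = 1.46×10^6, ε/D = 2.77×10^-6 → f = 0.01095 (Haaland)
Major: h_f = f(L/D)·V²/2g = 0.01095·2565·0.06673 = 1.873 m
Minor: ΣK = 3.70; h_m = ΣK·V²/2g = 0.2469 m
Total H_L = 1.873 + 0.2469 = 2.120 m

H_L ≈ 2.12 m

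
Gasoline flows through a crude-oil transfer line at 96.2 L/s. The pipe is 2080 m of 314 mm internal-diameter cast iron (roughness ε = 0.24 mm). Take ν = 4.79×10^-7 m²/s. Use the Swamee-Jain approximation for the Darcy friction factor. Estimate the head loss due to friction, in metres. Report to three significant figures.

V = 4Q/(πD²) = 4·0.0962/(π·0.314²) = 1.242 m/s
Re = VD/ν = 1.242·0.314/4.79×10^-7 = 8.14×10^5 → turbulent
ε/D = 0.24/314 = 7.64×10^-4
Swamee-Jain: f = 0.01897
h_f = f(L/D)V²/(2g) = 0.01897·(2080/0.314)·1.242²/(2·9.81) = 9.882 m

h_f ≈ 9.88 m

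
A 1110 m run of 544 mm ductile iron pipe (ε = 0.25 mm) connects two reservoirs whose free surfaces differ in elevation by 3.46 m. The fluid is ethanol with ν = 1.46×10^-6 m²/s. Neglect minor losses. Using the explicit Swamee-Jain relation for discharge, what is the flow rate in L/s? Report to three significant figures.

Q ≈ 322 L/s

Swamee-Jain (Type II): Q = -0.965·√(gD⁵h_f/L)·ln[ε/(3.7D) + √(3.17ν²L/(gD³h_f))]
√(gD⁵h_f/L) = √(9.81·0.544⁵·3.46/1110) = 0.03817
ε/(3.7D) = 1.24×10^-4; √(3.17ν²L/(gD³h_f)) = 3.70×10^-5
Q = -0.965·0.03817·ln(1.613×10^-4) = 0.3216 m³/s
Check: V = 1.38 m/s, Re = 5.16×10^5, f = 0.01749, h_f = 3.48 m ≈ 3.46 m ✓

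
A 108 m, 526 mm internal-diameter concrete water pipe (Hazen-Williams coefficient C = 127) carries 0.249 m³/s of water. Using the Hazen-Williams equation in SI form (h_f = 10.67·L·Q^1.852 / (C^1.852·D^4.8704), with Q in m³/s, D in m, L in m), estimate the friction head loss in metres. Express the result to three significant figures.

h_f ≈ 0.255 m

h_f = 10.67·108·0.249^1.852 / (127^1.852·0.526^4.8704) = 0.2547 m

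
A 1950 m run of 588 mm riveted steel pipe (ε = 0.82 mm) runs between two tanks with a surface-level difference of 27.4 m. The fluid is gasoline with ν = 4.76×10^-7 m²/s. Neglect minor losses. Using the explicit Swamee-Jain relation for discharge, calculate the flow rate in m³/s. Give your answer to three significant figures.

Swamee-Jain (Type II): Q = -0.965·√(gD⁵h_f/L)·ln[ε/(3.7D) + √(3.17ν²L/(gD³h_f))]
√(gD⁵h_f/L) = √(9.81·0.588⁵·27.4/1950) = 0.09843
ε/(3.7D) = 3.77×10^-4; √(3.17ν²L/(gD³h_f)) = 5.06×10^-6
Q = -0.965·0.09843·ln(3.820×10^-4) = 0.7476 m³/s
Check: V = 2.75 m/s, Re = 3.40×10^6, f = 0.02144, h_f = 27.5 m ≈ 27.4 m ✓

Q ≈ 0.748 m³/s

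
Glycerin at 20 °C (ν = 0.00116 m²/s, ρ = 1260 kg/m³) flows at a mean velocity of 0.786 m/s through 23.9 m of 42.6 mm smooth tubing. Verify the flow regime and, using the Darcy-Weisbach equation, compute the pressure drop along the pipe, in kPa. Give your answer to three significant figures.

Re = VD/ν = 0.786·0.04260/0.00116 = 28.9 → laminar (Re < 2300)
f = 64/Re = 2.217
h_f = f(L/D)V²/(2g) = 2.217·(23.9/0.04260)·0.786²/(2·9.81) = 39.17 m
Δp = ρg·h_f = 1260·9.81·39.17 = 484.1 kPa

Δp ≈ 484 kPa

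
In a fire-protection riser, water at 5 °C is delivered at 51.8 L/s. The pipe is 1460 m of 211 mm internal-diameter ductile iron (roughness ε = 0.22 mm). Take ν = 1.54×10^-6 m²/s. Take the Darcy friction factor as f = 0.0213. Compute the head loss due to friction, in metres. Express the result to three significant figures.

V = 4Q/(πD²) = 4·0.0518/(π·0.211²) = 1.481 m/s
h_f = f(L/D)V²/(2g) = 0.02130·(1460/0.211)·1.481²/(2·9.81) = 16.49 m

h_f ≈ 16.5 m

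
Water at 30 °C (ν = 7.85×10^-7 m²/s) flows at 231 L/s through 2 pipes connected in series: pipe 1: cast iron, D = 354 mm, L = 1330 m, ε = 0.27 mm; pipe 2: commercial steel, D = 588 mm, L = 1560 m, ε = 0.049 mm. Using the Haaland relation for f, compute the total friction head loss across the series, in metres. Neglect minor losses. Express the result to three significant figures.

Pipe 1: V = 2.347 m/s, Re = 1.06×10^6, ε/D = 7.63×10^-4, f = 0.01875, h_1 = f(L/D)V²/2g = 19.77 m
Pipe 2: V = 0.8507 m/s, Re = 6.37×10^5, ε/D = 8.33×10^-5, f = 0.01368, h_2 = f(L/D)V²/2g = 1.338 m
Series → Q common, losses add: H = Σh = 21.11 m

H ≈ 21.1 m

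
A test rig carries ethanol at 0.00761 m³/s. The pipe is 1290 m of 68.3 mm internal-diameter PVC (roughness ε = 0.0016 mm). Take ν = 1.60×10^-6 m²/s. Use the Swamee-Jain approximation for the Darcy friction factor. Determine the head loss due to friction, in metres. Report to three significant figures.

h_f ≈ 76.6 m

V = 4Q/(πD²) = 4·0.00761/(π·0.0683²) = 2.077 m/s
Re = VD/ν = 2.077·0.0683/1.60×10^-6 = 8.87×10^4 → turbulent
ε/D = 0.0016/68.3 = 2.34×10^-5
Swamee-Jain: f = 0.01845
h_f = f(L/D)V²/(2g) = 0.01845·(1290/0.0683)·2.077²/(2·9.81) = 76.64 m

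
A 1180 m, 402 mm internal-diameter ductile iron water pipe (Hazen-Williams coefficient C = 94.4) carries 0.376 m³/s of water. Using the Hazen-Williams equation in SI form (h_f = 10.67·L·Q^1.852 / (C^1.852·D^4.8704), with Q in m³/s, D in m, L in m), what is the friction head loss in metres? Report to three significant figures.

h_f ≈ 38.3 m

h_f = 10.67·1180·0.376^1.852 / (94.4^1.852·0.402^4.8704) = 38.30 m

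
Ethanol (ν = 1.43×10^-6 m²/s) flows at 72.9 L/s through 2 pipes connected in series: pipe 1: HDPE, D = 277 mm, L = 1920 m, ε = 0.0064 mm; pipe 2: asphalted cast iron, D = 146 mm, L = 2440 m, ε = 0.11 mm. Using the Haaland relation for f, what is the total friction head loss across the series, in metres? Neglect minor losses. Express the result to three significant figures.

Pipe 1: V = 1.210 m/s, Re = 2.34×10^5, ε/D = 2.31×10^-5, f = 0.01519, h_1 = f(L/D)V²/2g = 7.855 m
Pipe 2: V = 4.354 m/s, Re = 4.45×10^5, ε/D = 7.53×10^-4, f = 0.01910, h_2 = f(L/D)V²/2g = 308.4 m
Series → Q common, losses add: H = Σh = 316.3 m

H ≈ 316 m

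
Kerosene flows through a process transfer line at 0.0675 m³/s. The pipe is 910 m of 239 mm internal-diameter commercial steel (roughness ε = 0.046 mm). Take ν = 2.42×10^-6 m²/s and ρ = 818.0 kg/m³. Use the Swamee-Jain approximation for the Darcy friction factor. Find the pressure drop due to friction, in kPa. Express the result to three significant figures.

V = 4Q/(πD²) = 4·0.0675/(π·0.239²) = 1.505 m/s
Re = VD/ν = 1.505·0.239/2.42×10^-6 = 1.49×10^5 → turbulent
ε/D = 0.046/239 = 1.92×10^-4
Swamee-Jain: f = 0.01781
h_f = f(L/D)V²/(2g) = 0.01781·(910/0.239)·1.505²/(2·9.81) = 7.823 m
Δp = ρg·h_f = 818.0·9.81·7.823 = 62.78 kPa

Δp ≈ 62.8 kPa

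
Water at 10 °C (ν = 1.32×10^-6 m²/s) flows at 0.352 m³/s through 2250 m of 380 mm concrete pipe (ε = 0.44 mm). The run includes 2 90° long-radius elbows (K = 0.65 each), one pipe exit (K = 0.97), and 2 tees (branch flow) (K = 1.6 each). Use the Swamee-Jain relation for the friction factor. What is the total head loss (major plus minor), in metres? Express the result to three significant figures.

V = 4Q/(πD²) = 3.104 m/s; V²/2g = 0.4910 m
Re = 8.94×10^5, ε/D = 0.00116 → f = 0.02075 (Swamee-Jain)
Major: h_f = f(L/D)·V²/2g = 0.02075·5921·0.4910 = 60.33 m
Minor: ΣK = 5.47; h_m = ΣK·V²/2g = 2.686 m
Total H_L = 60.33 + 2.686 = 63.02 m

H_L ≈ 63.0 m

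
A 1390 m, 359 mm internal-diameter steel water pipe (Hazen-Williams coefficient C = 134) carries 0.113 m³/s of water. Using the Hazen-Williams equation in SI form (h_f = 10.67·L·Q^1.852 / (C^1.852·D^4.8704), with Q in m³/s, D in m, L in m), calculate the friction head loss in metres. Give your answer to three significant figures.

h_f ≈ 4.42 m

h_f = 10.67·1390·0.113^1.852 / (134^1.852·0.359^4.8704) = 4.415 m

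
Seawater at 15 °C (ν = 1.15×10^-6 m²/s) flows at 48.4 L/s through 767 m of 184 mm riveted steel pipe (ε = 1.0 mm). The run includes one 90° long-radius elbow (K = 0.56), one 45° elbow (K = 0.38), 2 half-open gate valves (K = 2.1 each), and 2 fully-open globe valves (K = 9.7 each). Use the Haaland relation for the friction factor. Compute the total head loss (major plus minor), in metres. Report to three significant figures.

H_L ≈ 26.3 m

V = 4Q/(πD²) = 1.820 m/s; V²/2g = 0.1689 m
Re = 2.91×10^5, ε/D = 0.00543 → f = 0.03149 (Haaland)
Major: h_f = f(L/D)·V²/2g = 0.03149·4168·0.1689 = 22.17 m
Minor: ΣK = 24.5; h_m = ΣK·V²/2g = 4.144 m
Total H_L = 22.17 + 4.144 = 26.31 m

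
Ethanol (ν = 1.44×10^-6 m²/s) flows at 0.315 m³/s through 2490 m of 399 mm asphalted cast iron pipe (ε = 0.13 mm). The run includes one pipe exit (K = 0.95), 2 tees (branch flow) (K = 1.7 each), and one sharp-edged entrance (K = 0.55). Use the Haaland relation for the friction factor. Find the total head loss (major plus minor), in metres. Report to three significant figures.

V = 4Q/(πD²) = 2.519 m/s; V²/2g = 0.3235 m
Re = 6.98×10^5, ε/D = 3.26×10^-4 → f = 0.01607 (Haaland)
Major: h_f = f(L/D)·V²/2g = 0.01607·6241·0.3235 = 32.44 m
Minor: ΣK = 4.90; h_m = ΣK·V²/2g = 1.585 m
Total H_L = 32.44 + 1.585 = 34.02 m

H_L ≈ 34.0 m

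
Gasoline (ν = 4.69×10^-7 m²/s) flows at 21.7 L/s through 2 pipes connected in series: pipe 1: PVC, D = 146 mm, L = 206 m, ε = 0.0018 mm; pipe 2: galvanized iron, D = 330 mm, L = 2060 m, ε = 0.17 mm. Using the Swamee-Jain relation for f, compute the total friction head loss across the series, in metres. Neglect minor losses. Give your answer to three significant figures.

H ≈ 2.06 m

Pipe 1: V = 1.296 m/s, Re = 4.04×10^5, ε/D = 1.23×10^-5, f = 0.01378, h_1 = f(L/D)V²/2g = 1.665 m
Pipe 2: V = 0.2537 m/s, Re = 1.79×10^5, ε/D = 5.15×10^-4, f = 0.01921, h_2 = f(L/D)V²/2g = 0.3935 m
Series → Q common, losses add: H = Σh = 2.058 m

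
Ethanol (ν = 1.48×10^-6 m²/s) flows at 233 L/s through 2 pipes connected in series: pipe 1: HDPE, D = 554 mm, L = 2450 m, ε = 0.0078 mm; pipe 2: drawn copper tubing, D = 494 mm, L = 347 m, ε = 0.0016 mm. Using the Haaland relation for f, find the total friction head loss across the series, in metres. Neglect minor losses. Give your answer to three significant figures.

Pipe 1: V = 0.9666 m/s, Re = 3.62×10^5, ε/D = 1.41×10^-5, f = 0.01398, h_1 = f(L/D)V²/2g = 2.945 m
Pipe 2: V = 1.216 m/s, Re = 4.06×10^5, ε/D = 3.24×10^-6, f = 0.01360, h_2 = f(L/D)V²/2g = 0.7193 m
Series → Q common, losses add: H = Σh = 3.664 m

H ≈ 3.66 m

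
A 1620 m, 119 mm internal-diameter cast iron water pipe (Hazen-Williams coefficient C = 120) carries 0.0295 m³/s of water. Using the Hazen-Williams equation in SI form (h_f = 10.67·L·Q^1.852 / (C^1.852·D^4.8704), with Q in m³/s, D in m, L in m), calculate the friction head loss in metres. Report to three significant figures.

h_f = 10.67·1620·0.0295^1.852 / (120^1.852·0.119^4.8704) = 113.7 m

h_f ≈ 114 m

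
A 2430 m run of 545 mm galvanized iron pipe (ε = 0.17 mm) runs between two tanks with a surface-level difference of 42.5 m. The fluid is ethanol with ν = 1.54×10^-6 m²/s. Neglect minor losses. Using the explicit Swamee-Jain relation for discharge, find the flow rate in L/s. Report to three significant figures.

Swamee-Jain (Type II): Q = -0.965·√(gD⁵h_f/L)·ln[ε/(3.7D) + √(3.17ν²L/(gD³h_f))]
√(gD⁵h_f/L) = √(9.81·0.545⁵·42.5/2430) = 0.09083
ε/(3.7D) = 8.43×10^-5; √(3.17ν²L/(gD³h_f)) = 1.65×10^-5
Q = -0.965·0.09083·ln(1.008×10^-4) = 0.8066 m³/s
Check: V = 3.46 m/s, Re = 1.22×10^6, f = 0.01574, h_f = 42.8 m ≈ 42.5 m ✓

Q ≈ 807 L/s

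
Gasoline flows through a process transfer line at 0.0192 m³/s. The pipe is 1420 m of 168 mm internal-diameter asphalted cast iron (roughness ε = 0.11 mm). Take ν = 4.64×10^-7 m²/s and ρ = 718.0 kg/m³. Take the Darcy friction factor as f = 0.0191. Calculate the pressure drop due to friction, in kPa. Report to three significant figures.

V = 4Q/(πD²) = 4·0.0192/(π·0.168²) = 0.8661 m/s
h_f = f(L/D)V²/(2g) = 0.01910·(1420/0.168)·0.8661²/(2·9.81) = 6.173 m
Δp = ρg·h_f = 718.0·9.81·6.173 = 43.48 kPa

Δp ≈ 43.5 kPa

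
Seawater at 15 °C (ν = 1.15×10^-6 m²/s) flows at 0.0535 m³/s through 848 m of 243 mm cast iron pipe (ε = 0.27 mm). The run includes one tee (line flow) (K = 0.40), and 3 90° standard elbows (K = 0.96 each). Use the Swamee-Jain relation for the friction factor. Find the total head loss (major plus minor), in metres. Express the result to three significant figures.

V = 4Q/(πD²) = 1.154 m/s; V²/2g = 0.06783 m
Re = 2.44×10^5, ε/D = 0.00111 → f = 0.02140 (Swamee-Jain)
Major: h_f = f(L/D)·V²/2g = 0.02140·3490·0.06783 = 5.064 m
Minor: ΣK = 3.28; h_m = ΣK·V²/2g = 0.2225 m
Total H_L = 5.064 + 0.2225 = 5.287 m

H_L ≈ 5.29 m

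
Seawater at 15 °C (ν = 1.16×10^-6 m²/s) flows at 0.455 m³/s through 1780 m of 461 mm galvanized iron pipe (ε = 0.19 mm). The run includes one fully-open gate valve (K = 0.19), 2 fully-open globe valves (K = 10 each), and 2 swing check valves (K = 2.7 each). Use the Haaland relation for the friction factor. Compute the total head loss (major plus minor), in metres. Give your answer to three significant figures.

H_L ≈ 33.8 m

V = 4Q/(πD²) = 2.726 m/s; V²/2g = 0.3787 m
Re = 1.08×10^6, ε/D = 4.12×10^-4 → f = 0.01650 (Haaland)
Major: h_f = f(L/D)·V²/2g = 0.01650·3861·0.3787 = 24.13 m
Minor: ΣK = 25.6; h_m = ΣK·V²/2g = 9.692 m
Total H_L = 24.13 + 9.692 = 33.82 m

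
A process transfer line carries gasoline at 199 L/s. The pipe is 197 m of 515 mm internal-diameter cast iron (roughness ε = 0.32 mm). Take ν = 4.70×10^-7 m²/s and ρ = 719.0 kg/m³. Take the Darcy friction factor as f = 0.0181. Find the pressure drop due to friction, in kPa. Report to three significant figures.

Δp ≈ 2.27 kPa

V = 4Q/(πD²) = 4·0.199/(π·0.515²) = 0.9553 m/s
h_f = f(L/D)V²/(2g) = 0.01810·(197/0.515)·0.9553²/(2·9.81) = 0.3221 m
Δp = ρg·h_f = 719.0·9.81·0.3221 = 2.272 kPa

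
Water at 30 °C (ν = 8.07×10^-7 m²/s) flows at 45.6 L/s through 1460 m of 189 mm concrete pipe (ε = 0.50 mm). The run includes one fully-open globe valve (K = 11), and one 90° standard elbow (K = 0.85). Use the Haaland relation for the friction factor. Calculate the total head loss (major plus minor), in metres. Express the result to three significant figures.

H_L ≈ 28.3 m

V = 4Q/(πD²) = 1.625 m/s; V²/2g = 0.1346 m
Re = 3.81×10^5, ε/D = 0.00265 → f = 0.02566 (Haaland)
Major: h_f = f(L/D)·V²/2g = 0.02566·7725·0.1346 = 26.69 m
Minor: ΣK = 11.8; h_m = ΣK·V²/2g = 1.596 m
Total H_L = 26.69 + 1.596 = 28.29 m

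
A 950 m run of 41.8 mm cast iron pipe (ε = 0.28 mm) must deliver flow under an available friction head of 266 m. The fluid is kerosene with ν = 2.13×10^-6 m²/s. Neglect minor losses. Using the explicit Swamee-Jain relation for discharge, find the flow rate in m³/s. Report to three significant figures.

Q ≈ 0.00353 m³/s

Swamee-Jain (Type II): Q = -0.965·√(gD⁵h_f/L)·ln[ε/(3.7D) + √(3.17ν²L/(gD³h_f))]
√(gD⁵h_f/L) = √(9.81·0.0418⁵·266/950) = 5.920×10^-4
ε/(3.7D) = 0.00181; √(3.17ν²L/(gD³h_f)) = 2.68×10^-4
Q = -0.965·5.920×10^-4·ln(0.002078) = 0.003529 m³/s
Check: V = 2.57 m/s, Re = 5.05×10^4, f = 0.03511, h_f = 269 m ≈ 266 m ✓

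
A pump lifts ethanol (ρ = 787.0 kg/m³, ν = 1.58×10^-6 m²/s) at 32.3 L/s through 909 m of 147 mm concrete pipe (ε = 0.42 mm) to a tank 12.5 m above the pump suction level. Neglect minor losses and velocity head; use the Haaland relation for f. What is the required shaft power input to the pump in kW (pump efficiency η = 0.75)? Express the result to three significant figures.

P_shaft ≈ 14.2 kW

V = 4Q/(πD²) = 1.903 m/s; Re = 1.77×10^5; ε/D = 0.00286; f = 0.02656
h_f = f(L/D)V²/2g = 30.32 m
Total head H = z + h_f = 12.5 + 30.32 = 42.82 m
P_hyd = ρgQH = 787.0·9.81·0.0323·42.82 = 10.68 kW
P_shaft = P_hyd/η = 10.68/0.75 = 14.24 kW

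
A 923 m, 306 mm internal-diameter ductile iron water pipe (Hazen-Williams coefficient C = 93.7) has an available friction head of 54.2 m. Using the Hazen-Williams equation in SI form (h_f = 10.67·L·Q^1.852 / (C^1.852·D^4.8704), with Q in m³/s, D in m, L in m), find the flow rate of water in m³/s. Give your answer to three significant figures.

Rearranging: Q = [h_f·C^1.852·D^4.8704 / (10.67·L)]^(1/1.852)
Q = [54.2·93.7^1.852·0.306^4.8704 / (10.67·923)]^0.540 = 0.2508 m³/s

Q ≈ 0.251 m³/s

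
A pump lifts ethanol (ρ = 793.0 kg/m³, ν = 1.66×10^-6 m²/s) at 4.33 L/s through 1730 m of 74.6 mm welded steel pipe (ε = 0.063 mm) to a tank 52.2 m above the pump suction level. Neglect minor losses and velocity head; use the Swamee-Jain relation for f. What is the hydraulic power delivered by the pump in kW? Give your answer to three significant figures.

P_hyd ≈ 2.70 kW

V = 4Q/(πD²) = 0.9907 m/s; Re = 4.45×10^4; ε/D = 8.45×10^-4; f = 0.02413
h_f = f(L/D)V²/2g = 27.99 m
Total head H = z + h_f = 52.2 + 27.99 = 80.19 m
P_hyd = ρgQH = 793.0·9.81·0.00433·80.19 = 2.701 kW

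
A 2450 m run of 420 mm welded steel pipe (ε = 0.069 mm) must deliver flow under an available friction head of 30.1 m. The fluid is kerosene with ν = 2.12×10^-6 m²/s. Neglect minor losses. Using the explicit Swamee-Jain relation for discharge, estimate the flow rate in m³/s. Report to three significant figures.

Q ≈ 0.359 m³/s

Swamee-Jain (Type II): Q = -0.965·√(gD⁵h_f/L)·ln[ε/(3.7D) + √(3.17ν²L/(gD³h_f))]
√(gD⁵h_f/L) = √(9.81·0.420⁵·30.1/2450) = 0.03969
ε/(3.7D) = 4.44×10^-5; √(3.17ν²L/(gD³h_f)) = 3.99×10^-5
Q = -0.965·0.03969·ln(8.435×10^-5) = 0.3593 m³/s
Check: V = 2.59 m/s, Re = 5.14×10^5, f = 0.01513, h_f = 30.2 m ≈ 30.1 m ✓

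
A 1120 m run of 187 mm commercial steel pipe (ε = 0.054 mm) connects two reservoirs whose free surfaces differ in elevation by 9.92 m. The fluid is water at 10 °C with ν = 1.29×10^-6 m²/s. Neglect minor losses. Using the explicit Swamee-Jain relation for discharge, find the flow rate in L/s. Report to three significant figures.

Q ≈ 37.2 L/s

Swamee-Jain (Type II): Q = -0.965·√(gD⁵h_f/L)·ln[ε/(3.7D) + √(3.17ν²L/(gD³h_f))]
√(gD⁵h_f/L) = √(9.81·0.187⁵·9.92/1120) = 0.004457
ε/(3.7D) = 7.80×10^-5; √(3.17ν²L/(gD³h_f)) = 9.64×10^-5
Q = -0.965·0.004457·ln(1.744×10^-4) = 0.03723 m³/s
Check: V = 1.36 m/s, Re = 1.96×10^5, f = 0.01776, h_f = 9.96 m ≈ 9.92 m ✓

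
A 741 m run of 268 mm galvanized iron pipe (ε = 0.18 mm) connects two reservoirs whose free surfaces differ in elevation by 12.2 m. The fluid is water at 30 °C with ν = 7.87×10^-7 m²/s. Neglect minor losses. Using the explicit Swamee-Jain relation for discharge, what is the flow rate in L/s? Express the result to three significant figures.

Q ≈ 122 L/s

Swamee-Jain (Type II): Q = -0.965·√(gD⁵h_f/L)·ln[ε/(3.7D) + √(3.17ν²L/(gD³h_f))]
√(gD⁵h_f/L) = √(9.81·0.268⁵·12.2/741) = 0.01494
ε/(3.7D) = 1.82×10^-4; √(3.17ν²L/(gD³h_f)) = 2.51×10^-5
Q = -0.965·0.01494·ln(2.067×10^-4) = 0.1223 m³/s
Check: V = 2.17 m/s, Re = 7.39×10^5, f = 0.01851, h_f = 12.3 m ≈ 12.2 m ✓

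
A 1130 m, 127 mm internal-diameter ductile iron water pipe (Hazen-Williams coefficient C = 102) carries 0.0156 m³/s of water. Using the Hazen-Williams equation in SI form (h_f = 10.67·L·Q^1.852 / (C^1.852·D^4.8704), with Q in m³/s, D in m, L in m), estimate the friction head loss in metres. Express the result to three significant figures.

h_f = 10.67·1130·0.0156^1.852 / (102^1.852·0.127^4.8704) = 23.98 m

h_f ≈ 24.0 m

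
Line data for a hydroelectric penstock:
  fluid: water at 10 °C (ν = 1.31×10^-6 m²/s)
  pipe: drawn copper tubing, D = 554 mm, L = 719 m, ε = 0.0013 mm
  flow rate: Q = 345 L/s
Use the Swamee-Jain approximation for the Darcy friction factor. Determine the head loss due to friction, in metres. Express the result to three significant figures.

V = 4Q/(πD²) = 4·0.345/(π·0.554²) = 1.431 m/s
Re = VD/ν = 1.431·0.554/1.31×10^-6 = 6.05×10^5 → turbulent
ε/D = 0.0013/554 = 2.35×10^-6
Swamee-Jain: f = 0.01270
h_f = f(L/D)V²/(2g) = 0.01270·(719/0.554)·1.431²/(2·9.81) = 1.720 m

h_f ≈ 1.72 m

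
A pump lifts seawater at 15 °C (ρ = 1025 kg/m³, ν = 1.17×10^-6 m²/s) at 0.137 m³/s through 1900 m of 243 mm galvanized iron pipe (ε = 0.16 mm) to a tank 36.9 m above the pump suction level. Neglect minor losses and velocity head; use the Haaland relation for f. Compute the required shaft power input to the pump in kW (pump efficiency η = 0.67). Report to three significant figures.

V = 4Q/(πD²) = 2.954 m/s; Re = 6.14×10^5; ε/D = 6.58×10^-4; f = 0.01839
h_f = f(L/D)V²/2g = 63.96 m
Total head H = z + h_f = 36.9 + 63.96 = 100.9 m
P_hyd = ρgQH = 1025·9.81·0.137·100.9 = 138.9 kW
P_shaft = P_hyd/η = 138.9/0.67 = 207.4 kW

P_shaft ≈ 207 kW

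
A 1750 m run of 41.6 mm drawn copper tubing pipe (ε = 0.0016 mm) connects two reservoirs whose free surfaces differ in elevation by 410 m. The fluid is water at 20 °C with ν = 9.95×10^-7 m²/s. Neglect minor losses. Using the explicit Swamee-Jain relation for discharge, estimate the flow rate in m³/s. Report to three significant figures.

Q ≈ 0.00455 m³/s

Swamee-Jain (Type II): Q = -0.965·√(gD⁵h_f/L)·ln[ε/(3.7D) + √(3.17ν²L/(gD³h_f))]
√(gD⁵h_f/L) = √(9.81·0.0416⁵·410/1750) = 5.351×10^-4
ε/(3.7D) = 1.04×10^-5; √(3.17ν²L/(gD³h_f)) = 1.38×10^-4
Q = -0.965·5.351×10^-4·ln(1.481×10^-4) = 0.004553 m³/s
Check: V = 3.35 m/s, Re = 1.40×10^5, f = 0.01695, h_f = 408 m ≈ 410 m ✓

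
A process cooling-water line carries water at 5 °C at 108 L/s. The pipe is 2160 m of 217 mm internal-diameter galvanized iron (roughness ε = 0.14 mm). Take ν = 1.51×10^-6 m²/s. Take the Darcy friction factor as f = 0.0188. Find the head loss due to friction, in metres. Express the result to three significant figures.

V = 4Q/(πD²) = 4·0.108/(π·0.217²) = 2.920 m/s
h_f = f(L/D)V²/(2g) = 0.01880·(2160/0.217)·2.920²/(2·9.81) = 81.34 m

h_f ≈ 81.3 m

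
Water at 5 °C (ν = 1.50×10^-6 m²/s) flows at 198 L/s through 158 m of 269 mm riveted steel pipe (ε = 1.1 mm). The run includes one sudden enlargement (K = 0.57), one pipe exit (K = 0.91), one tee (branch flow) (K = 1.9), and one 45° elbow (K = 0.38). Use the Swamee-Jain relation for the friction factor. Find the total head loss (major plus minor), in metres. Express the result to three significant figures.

H_L ≈ 12.8 m

V = 4Q/(πD²) = 3.484 m/s; V²/2g = 0.6186 m
Re = 6.25×10^5, ε/D = 0.00409 → f = 0.02886 (Swamee-Jain)
Major: h_f = f(L/D)·V²/2g = 0.02886·587.4·0.6186 = 10.49 m
Minor: ΣK = 3.76; h_m = ΣK·V²/2g = 2.326 m
Total H_L = 10.49 + 2.326 = 12.81 m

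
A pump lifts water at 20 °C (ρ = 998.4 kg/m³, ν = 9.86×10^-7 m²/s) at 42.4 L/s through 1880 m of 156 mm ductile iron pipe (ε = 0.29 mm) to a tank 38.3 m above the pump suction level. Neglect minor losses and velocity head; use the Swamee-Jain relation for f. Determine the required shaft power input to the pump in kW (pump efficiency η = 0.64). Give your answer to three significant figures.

P_shaft ≈ 71.2 kW

V = 4Q/(πD²) = 2.218 m/s; Re = 3.51×10^5; ε/D = 0.00186; f = 0.02365
h_f = f(L/D)V²/2g = 71.50 m
Total head H = z + h_f = 38.3 + 71.50 = 109.8 m
P_hyd = ρgQH = 998.4·9.81·0.0424·109.8 = 45.60 kW
P_shaft = P_hyd/η = 45.60/0.64 = 71.25 kW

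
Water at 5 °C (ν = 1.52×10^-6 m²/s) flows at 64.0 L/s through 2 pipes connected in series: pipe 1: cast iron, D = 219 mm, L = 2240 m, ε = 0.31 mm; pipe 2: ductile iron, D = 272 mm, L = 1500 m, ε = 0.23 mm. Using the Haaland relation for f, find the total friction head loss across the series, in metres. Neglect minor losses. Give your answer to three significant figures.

H ≈ 40.4 m

Pipe 1: V = 1.699 m/s, Re = 2.45×10^5, ε/D = 0.00142, f = 0.02227, h_1 = f(L/D)V²/2g = 33.51 m
Pipe 2: V = 1.101 m/s, Re = 1.97×10^5, ε/D = 8.46×10^-4, f = 0.02029, h_2 = f(L/D)V²/2g = 6.919 m
Series → Q common, losses add: H = Σh = 40.43 m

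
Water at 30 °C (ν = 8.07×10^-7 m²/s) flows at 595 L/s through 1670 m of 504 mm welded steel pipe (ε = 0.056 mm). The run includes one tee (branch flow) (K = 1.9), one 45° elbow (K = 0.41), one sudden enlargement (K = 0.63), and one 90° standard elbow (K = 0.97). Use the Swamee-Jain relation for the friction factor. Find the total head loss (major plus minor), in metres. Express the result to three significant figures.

H_L ≈ 21.5 m

V = 4Q/(πD²) = 2.982 m/s; V²/2g = 0.4533 m
Re = 1.86×10^6, ε/D = 1.11×10^-4 → f = 0.01312 (Swamee-Jain)
Major: h_f = f(L/D)·V²/2g = 0.01312·3313·0.4533 = 19.70 m
Minor: ΣK = 3.91; h_m = ΣK·V²/2g = 1.773 m
Total H_L = 19.70 + 1.773 = 21.48 m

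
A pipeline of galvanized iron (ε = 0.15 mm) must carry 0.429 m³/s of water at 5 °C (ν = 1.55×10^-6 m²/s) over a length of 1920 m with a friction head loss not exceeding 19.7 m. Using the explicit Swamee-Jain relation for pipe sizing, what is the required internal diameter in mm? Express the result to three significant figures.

D ≈ 481 mm

Swamee-Jain (Type III): D = 0.66·[ε^1.25·(LQ²/(gh_f))^4.75 + ν·Q^9.4·(L/(gh_f))^5.2]^0.04
LQ²/(gh_f) = 1.828; L/(gh_f) = 9.935
Term 1 = ε^1.25·(…)^4.75 = 2.92×10^-4; Term 2 = ν·Q^9.4·(…)^5.2 = 8.33×10^-5
D = 0.66·(2.92×10^-4 + 8.33×10^-5)^0.04 = 0.4814 m = 481 mm
Check: V = 2.36 m/s, Re = 7.32×10^5, f = 0.01609, h_f = 18.2 m ≈ 19.7 m ✓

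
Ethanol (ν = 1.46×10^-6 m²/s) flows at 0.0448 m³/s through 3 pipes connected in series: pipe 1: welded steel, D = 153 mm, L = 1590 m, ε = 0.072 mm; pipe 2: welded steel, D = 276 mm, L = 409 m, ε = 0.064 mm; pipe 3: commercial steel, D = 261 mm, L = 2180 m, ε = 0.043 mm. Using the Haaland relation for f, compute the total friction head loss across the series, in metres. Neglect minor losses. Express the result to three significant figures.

Pipe 1: V = 2.437 m/s, Re = 2.55×10^5, ε/D = 4.71×10^-4, f = 0.01811, h_1 = f(L/D)V²/2g = 56.96 m
Pipe 2: V = 0.7488 m/s, Re = 1.42×10^5, ε/D = 2.32×10^-4, f = 0.01790, h_2 = f(L/D)V²/2g = 0.7580 m
Pipe 3: V = 0.8374 m/s, Re = 1.50×10^5, ε/D = 1.65×10^-4, f = 0.01737, h_3 = f(L/D)V²/2g = 5.184 m
Series → Q common, losses add: H = Σh = 62.90 m

H ≈ 62.9 m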